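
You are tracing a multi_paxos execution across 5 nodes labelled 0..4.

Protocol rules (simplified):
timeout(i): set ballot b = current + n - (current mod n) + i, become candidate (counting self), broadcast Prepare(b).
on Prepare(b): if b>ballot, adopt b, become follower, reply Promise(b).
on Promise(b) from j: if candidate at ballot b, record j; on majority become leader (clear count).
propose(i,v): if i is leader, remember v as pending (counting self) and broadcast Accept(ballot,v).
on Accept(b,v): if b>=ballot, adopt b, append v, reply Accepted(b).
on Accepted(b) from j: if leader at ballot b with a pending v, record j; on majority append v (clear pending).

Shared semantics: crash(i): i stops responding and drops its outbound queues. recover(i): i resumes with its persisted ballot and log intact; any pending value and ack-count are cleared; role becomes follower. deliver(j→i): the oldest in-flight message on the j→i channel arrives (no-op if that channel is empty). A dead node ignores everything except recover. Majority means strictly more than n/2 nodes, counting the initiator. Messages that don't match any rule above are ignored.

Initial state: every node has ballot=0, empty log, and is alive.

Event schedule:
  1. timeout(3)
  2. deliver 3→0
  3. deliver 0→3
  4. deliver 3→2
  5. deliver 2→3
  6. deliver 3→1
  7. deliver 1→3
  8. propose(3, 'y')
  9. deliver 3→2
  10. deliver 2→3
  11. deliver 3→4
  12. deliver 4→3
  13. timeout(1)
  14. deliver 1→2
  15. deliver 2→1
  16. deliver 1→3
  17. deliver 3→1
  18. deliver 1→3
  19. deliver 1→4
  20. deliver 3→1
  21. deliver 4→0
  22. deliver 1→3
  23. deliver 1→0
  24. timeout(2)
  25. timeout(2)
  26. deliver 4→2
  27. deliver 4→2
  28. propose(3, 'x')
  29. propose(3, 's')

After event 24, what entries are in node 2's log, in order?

y

1. timeout(3):  <3:cand b8 ->
2. deliver 3→0:  <0:foll b8 ->
3. deliver 0→3:  nop
4. deliver 3→2:  <2:foll b8 ->
5. deliver 2→3:  <3:lead b8 ->
6. deliver 3→1:  <1:foll b8 ->
7. deliver 1→3:  nop
8. propose(3,'y'):  nop
9. deliver 3→2:  <2:foll b8 y>
10. deliver 2→3:  nop
11. deliver 3→4:  <4:foll b8 ->
12. deliver 4→3:  nop
13. timeout(1):  <1:cand b11 ->
14. deliver 1→2:  <2:foll b11 y>
15. deliver 2→1:  nop
16. deliver 1→3:  <3:foll b11 ->
17. deliver 3→1:  nop
18. deliver 1→3:  nop
19. deliver 1→4:  <4:foll b11 ->
20. deliver 3→1:  <1:lead b11 ->
21. deliver 4→0:  nop
22. deliver 1→3:  nop
23. deliver 1→0:  <0:foll b11 ->
24. timeout(2):  <2:cand b17 y>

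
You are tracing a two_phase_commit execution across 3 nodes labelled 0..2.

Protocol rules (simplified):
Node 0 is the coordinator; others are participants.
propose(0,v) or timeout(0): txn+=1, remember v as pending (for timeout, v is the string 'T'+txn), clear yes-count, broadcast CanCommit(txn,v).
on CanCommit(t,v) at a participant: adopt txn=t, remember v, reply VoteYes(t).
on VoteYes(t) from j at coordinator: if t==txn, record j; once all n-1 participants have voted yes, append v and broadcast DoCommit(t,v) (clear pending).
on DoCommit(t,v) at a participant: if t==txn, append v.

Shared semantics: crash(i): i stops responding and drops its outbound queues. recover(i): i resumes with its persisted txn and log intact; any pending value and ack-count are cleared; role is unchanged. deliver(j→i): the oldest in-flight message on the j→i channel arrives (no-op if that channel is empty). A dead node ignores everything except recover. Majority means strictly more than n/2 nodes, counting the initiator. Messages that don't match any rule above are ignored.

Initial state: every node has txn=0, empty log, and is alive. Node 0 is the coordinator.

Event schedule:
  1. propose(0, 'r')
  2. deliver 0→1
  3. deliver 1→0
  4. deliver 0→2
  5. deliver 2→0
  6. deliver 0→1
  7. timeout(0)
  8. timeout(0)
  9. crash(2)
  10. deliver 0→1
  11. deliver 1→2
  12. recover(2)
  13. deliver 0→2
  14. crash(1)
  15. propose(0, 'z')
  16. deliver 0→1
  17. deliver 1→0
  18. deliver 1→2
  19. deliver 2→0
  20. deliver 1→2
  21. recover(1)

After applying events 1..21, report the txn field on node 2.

1

e1 propose(0,'r'): 0[coor,t=1,-]
e2 deliver 0→1: 1[part,t=1,-]
e3 deliver 1→0: ·
e4 deliver 0→2: 2[part,t=1,-]
e5 deliver 2→0: 0[coor,t=1,r]
e6 deliver 0→1: 1[part,t=1,r]
e7 timeout(0): 0[coor,t=2,r]
e8 timeout(0): 0[coor,t=3,r]
e9 crash(2): 2[✗part,t=1,-]
e10 deliver 0→1: 1[part,t=2,r]
e11 deliver 1→2: ·
e12 recover(2): 2[part,t=1,-]
e13 deliver 0→2: 2[part,t=1,r]
e14 crash(1): 1[✗part,t=2,r]
e15 propose(0,'z'): 0[coor,t=4,r]
e16 deliver 0→1: ·
e17 deliver 1→0: ·
e18 deliver 1→2: ·
e19 deliver 2→0: ·
e20 deliver 1→2: ·
e21 recover(1): 1[part,t=2,r]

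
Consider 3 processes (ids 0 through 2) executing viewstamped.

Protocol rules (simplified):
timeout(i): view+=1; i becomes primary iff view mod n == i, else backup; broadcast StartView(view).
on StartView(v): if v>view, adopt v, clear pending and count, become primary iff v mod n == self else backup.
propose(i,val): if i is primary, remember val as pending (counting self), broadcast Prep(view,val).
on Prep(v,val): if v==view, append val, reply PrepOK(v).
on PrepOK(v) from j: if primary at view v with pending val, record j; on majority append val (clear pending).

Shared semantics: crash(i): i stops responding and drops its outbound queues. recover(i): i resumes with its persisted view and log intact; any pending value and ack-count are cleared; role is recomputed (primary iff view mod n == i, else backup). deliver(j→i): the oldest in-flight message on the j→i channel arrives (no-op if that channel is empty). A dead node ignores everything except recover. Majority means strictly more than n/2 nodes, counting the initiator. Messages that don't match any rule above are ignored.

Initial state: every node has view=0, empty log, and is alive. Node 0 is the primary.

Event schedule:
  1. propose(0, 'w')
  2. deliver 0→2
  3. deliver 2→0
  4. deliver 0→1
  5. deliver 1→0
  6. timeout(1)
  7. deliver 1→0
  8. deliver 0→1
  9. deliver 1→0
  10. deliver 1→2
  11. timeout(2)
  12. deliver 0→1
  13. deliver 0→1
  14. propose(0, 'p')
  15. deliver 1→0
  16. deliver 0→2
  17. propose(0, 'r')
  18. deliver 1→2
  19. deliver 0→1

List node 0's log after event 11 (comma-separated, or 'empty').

w

e1 propose(0,'w'): ·
e2 deliver 0→2: 2[back,v=0,w]
e3 deliver 2→0: 0[prim,v=0,w]
e4 deliver 0→1: 1[back,v=0,w]
e5 deliver 1→0: ·
e6 timeout(1): 1[prim,v=1,w]
e7 deliver 1→0: 0[back,v=1,w]
e8 deliver 0→1: ·
e9 deliver 1→0: ·
e10 deliver 1→2: 2[back,v=1,w]
e11 timeout(2): 2[prim,v=2,w]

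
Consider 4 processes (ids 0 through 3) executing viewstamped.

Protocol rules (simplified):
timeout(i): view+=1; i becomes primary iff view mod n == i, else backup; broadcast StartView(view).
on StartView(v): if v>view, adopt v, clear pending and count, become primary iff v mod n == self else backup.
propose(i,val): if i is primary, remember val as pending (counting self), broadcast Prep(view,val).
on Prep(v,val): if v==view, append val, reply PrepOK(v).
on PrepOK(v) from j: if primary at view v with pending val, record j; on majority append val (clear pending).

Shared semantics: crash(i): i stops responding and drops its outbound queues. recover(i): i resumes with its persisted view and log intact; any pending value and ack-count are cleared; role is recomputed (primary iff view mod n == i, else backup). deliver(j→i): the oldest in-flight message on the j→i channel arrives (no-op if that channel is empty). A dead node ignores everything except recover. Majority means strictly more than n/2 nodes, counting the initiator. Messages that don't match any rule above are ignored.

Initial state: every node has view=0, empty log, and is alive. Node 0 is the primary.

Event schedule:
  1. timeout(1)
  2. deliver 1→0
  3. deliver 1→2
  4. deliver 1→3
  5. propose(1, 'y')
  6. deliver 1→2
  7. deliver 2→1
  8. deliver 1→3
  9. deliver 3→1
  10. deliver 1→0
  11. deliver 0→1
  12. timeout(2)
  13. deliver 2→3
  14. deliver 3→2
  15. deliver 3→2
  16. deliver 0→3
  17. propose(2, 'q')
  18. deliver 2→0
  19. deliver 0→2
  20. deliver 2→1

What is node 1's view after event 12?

1

after 1 — timeout(1): n1:prim/v1/[-]
after 2 — deliver 1→0: n0:back/v1/[-]
after 3 — deliver 1→2: n2:back/v1/[-]
after 4 — deliver 1→3: n3:back/v1/[-]
after 5 — propose(1,'y'): ·
after 6 — deliver 1→2: n2:back/v1/[y]
after 7 — deliver 2→1: ·
after 8 — deliver 1→3: n3:back/v1/[y]
after 9 — deliver 3→1: n1:prim/v1/[y]
after 10 — deliver 1→0: n0:back/v1/[y]
after 11 — deliver 0→1: ·
after 12 — timeout(2): n2:prim/v2/[y]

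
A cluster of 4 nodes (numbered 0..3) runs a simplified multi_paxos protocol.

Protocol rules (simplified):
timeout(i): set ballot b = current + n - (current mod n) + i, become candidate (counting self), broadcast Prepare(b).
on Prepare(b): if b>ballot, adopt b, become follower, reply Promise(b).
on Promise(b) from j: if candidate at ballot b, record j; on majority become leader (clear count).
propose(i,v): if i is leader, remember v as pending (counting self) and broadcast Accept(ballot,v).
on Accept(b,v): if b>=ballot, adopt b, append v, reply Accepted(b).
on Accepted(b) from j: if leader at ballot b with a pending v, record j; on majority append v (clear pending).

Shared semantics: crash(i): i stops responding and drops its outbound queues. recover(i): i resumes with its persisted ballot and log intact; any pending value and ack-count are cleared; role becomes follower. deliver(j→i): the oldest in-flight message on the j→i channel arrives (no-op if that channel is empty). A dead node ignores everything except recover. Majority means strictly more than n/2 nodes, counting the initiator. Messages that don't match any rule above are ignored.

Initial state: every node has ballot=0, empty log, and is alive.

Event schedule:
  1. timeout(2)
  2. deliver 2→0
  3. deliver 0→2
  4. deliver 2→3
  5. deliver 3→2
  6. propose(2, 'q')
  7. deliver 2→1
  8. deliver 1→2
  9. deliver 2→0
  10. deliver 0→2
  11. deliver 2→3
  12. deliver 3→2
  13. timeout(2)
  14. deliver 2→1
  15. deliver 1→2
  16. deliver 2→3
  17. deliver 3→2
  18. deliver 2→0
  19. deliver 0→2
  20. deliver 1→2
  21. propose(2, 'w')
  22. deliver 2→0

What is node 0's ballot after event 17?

after 1 — timeout(2): n2:cand/b6/[-]
after 2 — deliver 2→0: n0:foll/b6/[-]
after 3 — deliver 0→2: ·
after 4 — deliver 2→3: n3:foll/b6/[-]
after 5 — deliver 3→2: n2:lead/b6/[-]
after 6 — propose(2,'q'): ·
after 7 — deliver 2→1: n1:foll/b6/[-]
after 8 — deliver 1→2: ·
after 9 — deliver 2→0: n0:foll/b6/[q]
after 10 — deliver 0→2: ·
after 11 — deliver 2→3: n3:foll/b6/[q]
after 12 — deliver 3→2: n2:lead/b6/[q]
after 13 — timeout(2): n2:cand/b10/[q]
after 14 — deliver 2→1: n1:foll/b6/[q]
after 15 — deliver 1→2: ·
after 16 — deliver 2→3: n3:foll/b10/[q]
after 17 — deliver 3→2: ·

6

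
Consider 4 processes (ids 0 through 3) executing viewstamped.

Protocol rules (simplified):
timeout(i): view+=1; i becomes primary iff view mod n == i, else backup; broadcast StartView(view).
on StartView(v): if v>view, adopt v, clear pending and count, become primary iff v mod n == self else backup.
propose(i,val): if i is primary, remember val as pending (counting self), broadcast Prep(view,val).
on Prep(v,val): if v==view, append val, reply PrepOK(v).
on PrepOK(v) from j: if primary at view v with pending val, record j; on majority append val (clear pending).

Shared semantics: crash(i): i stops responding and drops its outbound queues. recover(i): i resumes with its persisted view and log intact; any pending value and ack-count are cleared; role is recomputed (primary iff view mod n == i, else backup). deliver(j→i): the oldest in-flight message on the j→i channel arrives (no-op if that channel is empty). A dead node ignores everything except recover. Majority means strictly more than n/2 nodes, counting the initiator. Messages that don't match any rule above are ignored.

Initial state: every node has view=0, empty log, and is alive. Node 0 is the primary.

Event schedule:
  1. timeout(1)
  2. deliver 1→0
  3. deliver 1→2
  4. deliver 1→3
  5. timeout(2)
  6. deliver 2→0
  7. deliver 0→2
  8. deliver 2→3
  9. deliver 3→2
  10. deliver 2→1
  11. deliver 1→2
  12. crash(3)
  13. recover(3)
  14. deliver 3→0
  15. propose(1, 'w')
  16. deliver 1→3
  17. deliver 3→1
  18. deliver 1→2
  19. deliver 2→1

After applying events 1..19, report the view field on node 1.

e1 timeout(1): 1[prim,v=1,-]
e2 deliver 1→0: 0[back,v=1,-]
e3 deliver 1→2: 2[back,v=1,-]
e4 deliver 1→3: 3[back,v=1,-]
e5 timeout(2): 2[prim,v=2,-]
e6 deliver 2→0: 0[back,v=2,-]
e7 deliver 0→2: ·
e8 deliver 2→3: 3[back,v=2,-]
e9 deliver 3→2: ·
e10 deliver 2→1: 1[back,v=2,-]
e11 deliver 1→2: ·
e12 crash(3): 3[✗back,v=2,-]
e13 recover(3): 3[back,v=2,-]
e14 deliver 3→0: ·
e15 propose(1,'w'): ·
e16 deliver 1→3: ·
e17 deliver 3→1: ·
e18 deliver 1→2: ·
e19 deliver 2→1: ·

2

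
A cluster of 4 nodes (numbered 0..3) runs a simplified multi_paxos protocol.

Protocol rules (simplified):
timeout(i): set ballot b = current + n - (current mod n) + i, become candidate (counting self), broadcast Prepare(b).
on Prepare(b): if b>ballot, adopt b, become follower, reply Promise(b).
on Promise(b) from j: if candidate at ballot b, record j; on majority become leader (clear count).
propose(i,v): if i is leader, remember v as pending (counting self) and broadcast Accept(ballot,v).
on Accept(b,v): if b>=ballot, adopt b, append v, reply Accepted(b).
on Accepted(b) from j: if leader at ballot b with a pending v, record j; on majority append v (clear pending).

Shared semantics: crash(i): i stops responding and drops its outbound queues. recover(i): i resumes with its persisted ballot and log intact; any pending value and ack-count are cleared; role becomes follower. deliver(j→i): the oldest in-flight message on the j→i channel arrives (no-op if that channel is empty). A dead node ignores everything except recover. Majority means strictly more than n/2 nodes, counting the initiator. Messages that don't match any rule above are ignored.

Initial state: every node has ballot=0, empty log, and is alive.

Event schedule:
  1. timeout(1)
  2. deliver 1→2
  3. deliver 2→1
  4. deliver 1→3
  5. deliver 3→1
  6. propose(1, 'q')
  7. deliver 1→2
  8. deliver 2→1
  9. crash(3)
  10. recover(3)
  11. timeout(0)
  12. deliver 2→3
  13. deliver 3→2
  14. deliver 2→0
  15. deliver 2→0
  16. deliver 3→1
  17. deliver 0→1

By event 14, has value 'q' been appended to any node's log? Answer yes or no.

yes

e1 timeout(1): 1[cand,b=5,-]
e2 deliver 1→2: 2[foll,b=5,-]
e3 deliver 2→1: ·
e4 deliver 1→3: 3[foll,b=5,-]
e5 deliver 3→1: 1[lead,b=5,-]
e6 propose(1,'q'): ·
e7 deliver 1→2: 2[foll,b=5,q]
e8 deliver 2→1: ·
e9 crash(3): 3[✗foll,b=5,-]
e10 recover(3): 3[foll,b=5,-]
e11 timeout(0): 0[cand,b=4,-]
e12 deliver 2→3: ·
e13 deliver 3→2: ·
e14 deliver 2→0: ·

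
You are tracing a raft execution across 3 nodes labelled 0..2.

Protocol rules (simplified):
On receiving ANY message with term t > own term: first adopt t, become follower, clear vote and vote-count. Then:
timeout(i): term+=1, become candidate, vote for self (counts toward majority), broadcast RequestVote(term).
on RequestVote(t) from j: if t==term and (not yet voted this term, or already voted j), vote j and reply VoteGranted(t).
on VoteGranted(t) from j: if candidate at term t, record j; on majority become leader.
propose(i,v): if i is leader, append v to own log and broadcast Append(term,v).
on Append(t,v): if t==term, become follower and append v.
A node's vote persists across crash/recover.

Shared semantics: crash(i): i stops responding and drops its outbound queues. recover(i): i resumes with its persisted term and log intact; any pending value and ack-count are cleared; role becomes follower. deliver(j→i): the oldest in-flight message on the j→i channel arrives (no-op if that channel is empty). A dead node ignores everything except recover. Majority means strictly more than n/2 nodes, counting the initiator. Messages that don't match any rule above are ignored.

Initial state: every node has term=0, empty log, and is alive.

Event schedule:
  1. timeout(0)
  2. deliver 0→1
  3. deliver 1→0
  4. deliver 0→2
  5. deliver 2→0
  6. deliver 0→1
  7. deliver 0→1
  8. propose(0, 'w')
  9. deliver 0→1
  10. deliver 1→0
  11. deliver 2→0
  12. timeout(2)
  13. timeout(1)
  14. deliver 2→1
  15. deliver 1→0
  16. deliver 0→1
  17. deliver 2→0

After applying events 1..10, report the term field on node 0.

[1] timeout(0) → N0(cand t1 [-])
[2] deliver 0→1 → N1(foll t1 [-])
[3] deliver 1→0 → N0(lead t1 [-])
[4] deliver 0→2 → N2(foll t1 [-])
[5] deliver 2→0 → ∅
[6] deliver 0→1 → ∅
[7] deliver 0→1 → ∅
[8] propose(0,'w') → N0(lead t1 [w])
[9] deliver 0→1 → N1(foll t1 [w])
[10] deliver 1→0 → ∅

1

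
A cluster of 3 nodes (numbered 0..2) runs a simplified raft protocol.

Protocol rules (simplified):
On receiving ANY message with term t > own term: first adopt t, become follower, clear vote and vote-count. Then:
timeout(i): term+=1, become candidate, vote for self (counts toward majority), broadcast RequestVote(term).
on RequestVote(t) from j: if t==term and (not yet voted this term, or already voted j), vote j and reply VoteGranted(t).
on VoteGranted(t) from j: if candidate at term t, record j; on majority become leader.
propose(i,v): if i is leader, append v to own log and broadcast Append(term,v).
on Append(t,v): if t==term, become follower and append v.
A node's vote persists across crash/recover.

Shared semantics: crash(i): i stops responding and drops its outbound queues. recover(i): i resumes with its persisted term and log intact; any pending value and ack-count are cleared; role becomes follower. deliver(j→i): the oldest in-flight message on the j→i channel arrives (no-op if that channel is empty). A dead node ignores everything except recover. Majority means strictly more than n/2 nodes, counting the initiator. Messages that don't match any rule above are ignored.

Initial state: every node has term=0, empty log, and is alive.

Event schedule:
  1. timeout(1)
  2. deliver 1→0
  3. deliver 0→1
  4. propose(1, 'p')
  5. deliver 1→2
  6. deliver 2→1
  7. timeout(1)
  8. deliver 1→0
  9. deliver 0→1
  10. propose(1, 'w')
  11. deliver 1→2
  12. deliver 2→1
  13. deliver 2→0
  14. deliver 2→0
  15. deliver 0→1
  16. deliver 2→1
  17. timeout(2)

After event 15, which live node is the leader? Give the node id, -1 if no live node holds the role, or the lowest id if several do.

-1

step 1 timeout(1): 1={cand,t=1,log=-}
step 2 deliver 1→0: 0={foll,t=1,log=-}
step 3 deliver 0→1: 1={lead,t=1,log=-}
step 4 propose(1,'p'): 1={lead,t=1,log=p}
step 5 deliver 1→2: 2={foll,t=1,log=-}
step 6 deliver 2→1: —
step 7 timeout(1): 1={cand,t=2,log=p}
step 8 deliver 1→0: 0={foll,t=1,log=p}
step 9 deliver 0→1: —
step 10 propose(1,'w'): —
step 11 deliver 1→2: 2={foll,t=1,log=p}
step 12 deliver 2→1: —
step 13 deliver 2→0: —
step 14 deliver 2→0: —
step 15 deliver 0→1: —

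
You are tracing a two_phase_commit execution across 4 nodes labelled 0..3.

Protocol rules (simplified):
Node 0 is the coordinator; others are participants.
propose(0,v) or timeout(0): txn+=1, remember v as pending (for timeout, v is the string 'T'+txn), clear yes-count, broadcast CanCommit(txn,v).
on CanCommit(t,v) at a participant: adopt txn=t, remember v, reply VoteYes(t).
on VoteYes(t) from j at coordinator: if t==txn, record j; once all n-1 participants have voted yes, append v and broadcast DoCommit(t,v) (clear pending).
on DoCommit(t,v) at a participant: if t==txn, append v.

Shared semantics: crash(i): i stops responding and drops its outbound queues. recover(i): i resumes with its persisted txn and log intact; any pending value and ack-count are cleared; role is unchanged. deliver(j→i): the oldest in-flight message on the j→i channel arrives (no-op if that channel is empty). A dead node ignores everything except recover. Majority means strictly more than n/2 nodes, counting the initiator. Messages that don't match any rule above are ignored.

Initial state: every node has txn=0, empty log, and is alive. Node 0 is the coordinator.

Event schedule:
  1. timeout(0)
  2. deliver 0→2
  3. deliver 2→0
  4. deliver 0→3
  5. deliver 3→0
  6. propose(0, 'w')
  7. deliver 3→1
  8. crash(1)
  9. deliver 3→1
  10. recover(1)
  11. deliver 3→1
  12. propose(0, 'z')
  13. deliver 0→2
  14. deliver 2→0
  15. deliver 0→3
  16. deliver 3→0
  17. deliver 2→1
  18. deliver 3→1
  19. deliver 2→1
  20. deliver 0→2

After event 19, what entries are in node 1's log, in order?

empty

1. timeout(0):  <0:coor t1 ->
2. deliver 0→2:  <2:part t1 ->
3. deliver 2→0:  nop
4. deliver 0→3:  <3:part t1 ->
5. deliver 3→0:  nop
6. propose(0,'w'):  <0:coor t2 ->
7. deliver 3→1:  nop
8. crash(1):  <1:✗part t0 ->
9. deliver 3→1:  nop
10. recover(1):  <1:part t0 ->
11. deliver 3→1:  nop
12. propose(0,'z'):  <0:coor t3 ->
13. deliver 0→2:  <2:part t2 ->
14. deliver 2→0:  nop
15. deliver 0→3:  <3:part t2 ->
16. deliver 3→0:  nop
17. deliver 2→1:  nop
18. deliver 3→1:  nop
19. deliver 2→1:  nop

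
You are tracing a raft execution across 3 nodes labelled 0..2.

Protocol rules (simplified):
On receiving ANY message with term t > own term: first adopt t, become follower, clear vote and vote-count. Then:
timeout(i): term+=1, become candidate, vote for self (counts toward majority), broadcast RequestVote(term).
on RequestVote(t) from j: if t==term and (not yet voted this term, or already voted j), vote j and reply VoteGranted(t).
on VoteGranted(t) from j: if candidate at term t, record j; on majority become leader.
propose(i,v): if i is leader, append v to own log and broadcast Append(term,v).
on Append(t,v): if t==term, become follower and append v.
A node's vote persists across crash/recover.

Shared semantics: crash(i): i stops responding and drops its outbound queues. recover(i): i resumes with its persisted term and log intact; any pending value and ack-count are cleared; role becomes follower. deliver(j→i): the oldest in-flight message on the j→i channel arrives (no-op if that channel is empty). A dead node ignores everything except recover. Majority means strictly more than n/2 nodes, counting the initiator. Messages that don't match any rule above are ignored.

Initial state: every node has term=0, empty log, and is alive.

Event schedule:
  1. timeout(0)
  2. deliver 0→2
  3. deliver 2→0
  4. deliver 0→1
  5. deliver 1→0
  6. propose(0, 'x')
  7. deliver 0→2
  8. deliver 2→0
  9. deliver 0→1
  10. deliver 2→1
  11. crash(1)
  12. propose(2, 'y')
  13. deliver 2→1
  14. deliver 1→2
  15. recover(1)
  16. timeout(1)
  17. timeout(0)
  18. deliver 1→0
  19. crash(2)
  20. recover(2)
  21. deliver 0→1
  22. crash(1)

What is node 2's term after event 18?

e1 timeout(0): 0[cand,t=1,-]
e2 deliver 0→2: 2[foll,t=1,-]
e3 deliver 2→0: 0[lead,t=1,-]
e4 deliver 0→1: 1[foll,t=1,-]
e5 deliver 1→0: ·
e6 propose(0,'x'): 0[lead,t=1,x]
e7 deliver 0→2: 2[foll,t=1,x]
e8 deliver 2→0: ·
e9 deliver 0→1: 1[foll,t=1,x]
e10 deliver 2→1: ·
e11 crash(1): 1[✗foll,t=1,x]
e12 propose(2,'y'): ·
e13 deliver 2→1: ·
e14 deliver 1→2: ·
e15 recover(1): 1[foll,t=1,x]
e16 timeout(1): 1[cand,t=2,x]
e17 timeout(0): 0[cand,t=2,x]
e18 deliver 1→0: ·

1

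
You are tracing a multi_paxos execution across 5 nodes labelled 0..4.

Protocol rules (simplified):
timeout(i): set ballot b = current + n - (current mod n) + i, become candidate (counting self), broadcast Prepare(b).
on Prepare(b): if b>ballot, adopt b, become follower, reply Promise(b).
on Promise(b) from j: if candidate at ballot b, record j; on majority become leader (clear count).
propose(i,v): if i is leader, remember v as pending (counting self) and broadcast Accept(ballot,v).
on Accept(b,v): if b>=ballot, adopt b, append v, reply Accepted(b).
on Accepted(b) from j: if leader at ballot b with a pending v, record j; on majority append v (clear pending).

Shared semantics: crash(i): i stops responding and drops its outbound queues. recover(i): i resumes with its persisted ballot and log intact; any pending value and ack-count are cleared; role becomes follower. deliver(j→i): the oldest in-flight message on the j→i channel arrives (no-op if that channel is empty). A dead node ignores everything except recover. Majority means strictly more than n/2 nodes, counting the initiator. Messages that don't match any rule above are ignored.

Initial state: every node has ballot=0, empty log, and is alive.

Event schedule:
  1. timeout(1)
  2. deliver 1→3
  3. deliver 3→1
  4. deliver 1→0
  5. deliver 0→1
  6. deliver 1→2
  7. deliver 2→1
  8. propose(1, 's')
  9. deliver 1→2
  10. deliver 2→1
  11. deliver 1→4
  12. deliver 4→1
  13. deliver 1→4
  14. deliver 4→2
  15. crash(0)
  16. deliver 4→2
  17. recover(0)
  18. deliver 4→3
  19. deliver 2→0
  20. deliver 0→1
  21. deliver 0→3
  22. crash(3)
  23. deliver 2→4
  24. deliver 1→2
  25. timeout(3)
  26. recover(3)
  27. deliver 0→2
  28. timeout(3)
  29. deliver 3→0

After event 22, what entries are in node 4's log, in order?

s

e1 timeout(1): 1[cand,b=6,-]
e2 deliver 1→3: 3[foll,b=6,-]
e3 deliver 3→1: ·
e4 deliver 1→0: 0[foll,b=6,-]
e5 deliver 0→1: 1[lead,b=6,-]
e6 deliver 1→2: 2[foll,b=6,-]
e7 deliver 2→1: ·
e8 propose(1,'s'): ·
e9 deliver 1→2: 2[foll,b=6,s]
e10 deliver 2→1: ·
e11 deliver 1→4: 4[foll,b=6,-]
e12 deliver 4→1: ·
e13 deliver 1→4: 4[foll,b=6,s]
e14 deliver 4→2: ·
e15 crash(0): 0[✗foll,b=6,-]
e16 deliver 4→2: ·
e17 recover(0): 0[foll,b=6,-]
e18 deliver 4→3: ·
e19 deliver 2→0: ·
e20 deliver 0→1: ·
e21 deliver 0→3: ·
e22 crash(3): 3[✗foll,b=6,-]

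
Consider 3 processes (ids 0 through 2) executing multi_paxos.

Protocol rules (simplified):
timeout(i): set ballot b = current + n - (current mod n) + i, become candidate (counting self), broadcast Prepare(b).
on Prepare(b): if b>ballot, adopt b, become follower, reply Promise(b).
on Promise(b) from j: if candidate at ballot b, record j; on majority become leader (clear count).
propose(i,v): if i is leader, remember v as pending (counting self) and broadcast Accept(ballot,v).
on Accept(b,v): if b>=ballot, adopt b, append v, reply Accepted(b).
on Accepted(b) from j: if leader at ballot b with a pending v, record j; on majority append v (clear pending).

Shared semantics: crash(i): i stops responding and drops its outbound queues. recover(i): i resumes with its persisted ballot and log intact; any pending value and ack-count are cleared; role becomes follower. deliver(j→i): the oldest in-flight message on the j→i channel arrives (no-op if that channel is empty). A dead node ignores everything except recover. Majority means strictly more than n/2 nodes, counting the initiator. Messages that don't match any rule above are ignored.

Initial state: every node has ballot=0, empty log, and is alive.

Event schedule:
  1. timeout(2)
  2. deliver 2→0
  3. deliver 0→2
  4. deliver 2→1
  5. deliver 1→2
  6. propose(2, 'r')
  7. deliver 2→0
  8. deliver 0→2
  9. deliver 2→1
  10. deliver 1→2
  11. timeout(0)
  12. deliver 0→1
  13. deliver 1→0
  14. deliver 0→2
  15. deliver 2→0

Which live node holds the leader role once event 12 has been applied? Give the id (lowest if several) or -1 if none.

2

after 1 — timeout(2): n2:cand/b5/[-]
after 2 — deliver 2→0: n0:foll/b5/[-]
after 3 — deliver 0→2: n2:lead/b5/[-]
after 4 — deliver 2→1: n1:foll/b5/[-]
after 5 — deliver 1→2: ·
after 6 — propose(2,'r'): ·
after 7 — deliver 2→0: n0:foll/b5/[r]
after 8 — deliver 0→2: n2:lead/b5/[r]
after 9 — deliver 2→1: n1:foll/b5/[r]
after 10 — deliver 1→2: ·
after 11 — timeout(0): n0:cand/b6/[r]
after 12 — deliver 0→1: n1:foll/b6/[r]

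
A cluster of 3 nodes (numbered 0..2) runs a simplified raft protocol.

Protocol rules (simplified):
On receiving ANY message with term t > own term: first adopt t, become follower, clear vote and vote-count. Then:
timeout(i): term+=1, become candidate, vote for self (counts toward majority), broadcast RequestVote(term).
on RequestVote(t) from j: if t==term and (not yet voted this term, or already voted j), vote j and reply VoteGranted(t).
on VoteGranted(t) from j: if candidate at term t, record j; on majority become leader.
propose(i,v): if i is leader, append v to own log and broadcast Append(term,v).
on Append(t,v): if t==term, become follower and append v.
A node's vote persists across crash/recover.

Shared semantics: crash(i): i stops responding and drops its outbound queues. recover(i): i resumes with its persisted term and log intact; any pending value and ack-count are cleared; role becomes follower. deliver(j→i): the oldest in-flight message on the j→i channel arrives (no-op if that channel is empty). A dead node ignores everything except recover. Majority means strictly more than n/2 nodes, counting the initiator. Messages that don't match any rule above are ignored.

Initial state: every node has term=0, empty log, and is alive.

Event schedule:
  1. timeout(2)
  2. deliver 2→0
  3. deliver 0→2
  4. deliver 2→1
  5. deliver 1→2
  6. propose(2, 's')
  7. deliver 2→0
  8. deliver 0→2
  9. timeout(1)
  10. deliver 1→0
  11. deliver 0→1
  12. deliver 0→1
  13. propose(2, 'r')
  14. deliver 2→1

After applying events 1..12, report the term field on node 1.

[1] timeout(2) → N2(cand t1 [-])
[2] deliver 2→0 → N0(foll t1 [-])
[3] deliver 0→2 → N2(lead t1 [-])
[4] deliver 2→1 → N1(foll t1 [-])
[5] deliver 1→2 → ∅
[6] propose(2,'s') → N2(lead t1 [s])
[7] deliver 2→0 → N0(foll t1 [s])
[8] deliver 0→2 → ∅
[9] timeout(1) → N1(cand t2 [-])
[10] deliver 1→0 → N0(foll t2 [s])
[11] deliver 0→1 → N1(lead t2 [-])
[12] deliver 0→1 → ∅

2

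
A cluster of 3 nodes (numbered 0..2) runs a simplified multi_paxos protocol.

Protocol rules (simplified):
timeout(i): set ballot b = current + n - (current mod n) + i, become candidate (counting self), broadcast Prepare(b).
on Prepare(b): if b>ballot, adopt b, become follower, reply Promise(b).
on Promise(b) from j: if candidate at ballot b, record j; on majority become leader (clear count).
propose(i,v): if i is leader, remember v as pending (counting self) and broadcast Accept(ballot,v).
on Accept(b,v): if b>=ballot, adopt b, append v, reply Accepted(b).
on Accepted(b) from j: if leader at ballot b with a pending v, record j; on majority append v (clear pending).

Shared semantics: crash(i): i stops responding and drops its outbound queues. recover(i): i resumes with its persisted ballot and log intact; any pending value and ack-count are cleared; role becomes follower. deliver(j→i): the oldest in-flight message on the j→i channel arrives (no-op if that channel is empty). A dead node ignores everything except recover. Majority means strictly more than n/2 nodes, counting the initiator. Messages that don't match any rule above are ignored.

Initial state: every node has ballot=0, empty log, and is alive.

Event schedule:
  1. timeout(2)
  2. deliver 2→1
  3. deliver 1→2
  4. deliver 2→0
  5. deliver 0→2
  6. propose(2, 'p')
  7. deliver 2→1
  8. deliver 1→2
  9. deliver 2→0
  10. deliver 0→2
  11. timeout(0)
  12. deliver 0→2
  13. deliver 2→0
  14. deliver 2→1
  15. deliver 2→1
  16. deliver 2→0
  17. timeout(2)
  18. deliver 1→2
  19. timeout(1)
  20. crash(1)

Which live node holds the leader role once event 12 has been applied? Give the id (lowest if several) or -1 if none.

after 1 — timeout(2): n2:cand/b5/[-]
after 2 — deliver 2→1: n1:foll/b5/[-]
after 3 — deliver 1→2: n2:lead/b5/[-]
after 4 — deliver 2→0: n0:foll/b5/[-]
after 5 — deliver 0→2: ·
after 6 — propose(2,'p'): ·
after 7 — deliver 2→1: n1:foll/b5/[p]
after 8 — deliver 1→2: n2:lead/b5/[p]
after 9 — deliver 2→0: n0:foll/b5/[p]
after 10 — deliver 0→2: ·
after 11 — timeout(0): n0:cand/b6/[p]
after 12 — deliver 0→2: n2:foll/b6/[p]

-1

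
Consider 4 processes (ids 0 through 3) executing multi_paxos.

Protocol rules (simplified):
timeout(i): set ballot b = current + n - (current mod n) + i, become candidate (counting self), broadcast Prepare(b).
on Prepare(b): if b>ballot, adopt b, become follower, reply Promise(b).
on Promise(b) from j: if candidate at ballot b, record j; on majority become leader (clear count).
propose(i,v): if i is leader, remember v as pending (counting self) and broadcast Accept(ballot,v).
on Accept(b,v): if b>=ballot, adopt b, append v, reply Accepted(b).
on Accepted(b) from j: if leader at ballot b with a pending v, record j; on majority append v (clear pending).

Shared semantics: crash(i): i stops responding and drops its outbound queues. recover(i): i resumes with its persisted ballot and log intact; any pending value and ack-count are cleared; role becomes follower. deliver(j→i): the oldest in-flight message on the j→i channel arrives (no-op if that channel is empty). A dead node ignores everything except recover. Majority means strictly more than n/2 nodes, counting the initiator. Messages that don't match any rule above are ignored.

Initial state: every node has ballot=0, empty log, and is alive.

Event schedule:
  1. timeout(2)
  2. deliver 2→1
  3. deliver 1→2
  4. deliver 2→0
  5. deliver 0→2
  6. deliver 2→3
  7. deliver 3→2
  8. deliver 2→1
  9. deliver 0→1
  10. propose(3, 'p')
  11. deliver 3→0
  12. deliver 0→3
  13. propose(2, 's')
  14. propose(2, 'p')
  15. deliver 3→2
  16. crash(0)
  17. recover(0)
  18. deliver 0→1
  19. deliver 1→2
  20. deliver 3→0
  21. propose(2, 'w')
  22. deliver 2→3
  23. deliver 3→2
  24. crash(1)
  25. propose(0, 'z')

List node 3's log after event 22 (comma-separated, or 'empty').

s

step 1 timeout(2): 2={cand,b=6,log=-}
step 2 deliver 2→1: 1={foll,b=6,log=-}
step 3 deliver 1→2: —
step 4 deliver 2→0: 0={foll,b=6,log=-}
step 5 deliver 0→2: 2={lead,b=6,log=-}
step 6 deliver 2→3: 3={foll,b=6,log=-}
step 7 deliver 3→2: —
step 8 deliver 2→1: —
step 9 deliver 0→1: —
step 10 propose(3,'p'): —
step 11 deliver 3→0: —
step 12 deliver 0→3: —
step 13 propose(2,'s'): —
step 14 propose(2,'p'): —
step 15 deliver 3→2: —
step 16 crash(0): 0={✗foll,b=6,log=-}
step 17 recover(0): 0={foll,b=6,log=-}
step 18 deliver 0→1: —
step 19 deliver 1→2: —
step 20 deliver 3→0: —
step 21 propose(2,'w'): —
step 22 deliver 2→3: 3={foll,b=6,log=s}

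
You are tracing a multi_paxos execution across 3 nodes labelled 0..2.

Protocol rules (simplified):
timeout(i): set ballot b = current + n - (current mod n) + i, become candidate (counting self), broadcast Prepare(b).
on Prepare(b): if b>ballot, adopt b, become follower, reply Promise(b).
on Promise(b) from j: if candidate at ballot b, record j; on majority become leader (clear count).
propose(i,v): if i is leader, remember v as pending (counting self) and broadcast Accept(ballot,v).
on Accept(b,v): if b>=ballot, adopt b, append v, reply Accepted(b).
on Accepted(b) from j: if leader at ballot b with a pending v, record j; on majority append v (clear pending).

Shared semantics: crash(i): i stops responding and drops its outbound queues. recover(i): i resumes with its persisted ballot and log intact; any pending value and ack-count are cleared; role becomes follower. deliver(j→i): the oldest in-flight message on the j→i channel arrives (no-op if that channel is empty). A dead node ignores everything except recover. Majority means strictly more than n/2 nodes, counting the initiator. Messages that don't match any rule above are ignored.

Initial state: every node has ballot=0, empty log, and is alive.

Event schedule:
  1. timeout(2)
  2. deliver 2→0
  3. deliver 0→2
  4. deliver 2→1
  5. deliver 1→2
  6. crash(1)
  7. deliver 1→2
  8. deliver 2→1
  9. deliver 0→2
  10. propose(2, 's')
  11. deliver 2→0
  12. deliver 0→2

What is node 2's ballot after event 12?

5

[1] timeout(2) → N2(cand b5 [-])
[2] deliver 2→0 → N0(foll b5 [-])
[3] deliver 0→2 → N2(lead b5 [-])
[4] deliver 2→1 → N1(foll b5 [-])
[5] deliver 1→2 → ∅
[6] crash(1) → N1(✗foll b5 [-])
[7] deliver 1→2 → ∅
[8] deliver 2→1 → ∅
[9] deliver 0→2 → ∅
[10] propose(2,'s') → ∅
[11] deliver 2→0 → N0(foll b5 [s])
[12] deliver 0→2 → N2(lead b5 [s])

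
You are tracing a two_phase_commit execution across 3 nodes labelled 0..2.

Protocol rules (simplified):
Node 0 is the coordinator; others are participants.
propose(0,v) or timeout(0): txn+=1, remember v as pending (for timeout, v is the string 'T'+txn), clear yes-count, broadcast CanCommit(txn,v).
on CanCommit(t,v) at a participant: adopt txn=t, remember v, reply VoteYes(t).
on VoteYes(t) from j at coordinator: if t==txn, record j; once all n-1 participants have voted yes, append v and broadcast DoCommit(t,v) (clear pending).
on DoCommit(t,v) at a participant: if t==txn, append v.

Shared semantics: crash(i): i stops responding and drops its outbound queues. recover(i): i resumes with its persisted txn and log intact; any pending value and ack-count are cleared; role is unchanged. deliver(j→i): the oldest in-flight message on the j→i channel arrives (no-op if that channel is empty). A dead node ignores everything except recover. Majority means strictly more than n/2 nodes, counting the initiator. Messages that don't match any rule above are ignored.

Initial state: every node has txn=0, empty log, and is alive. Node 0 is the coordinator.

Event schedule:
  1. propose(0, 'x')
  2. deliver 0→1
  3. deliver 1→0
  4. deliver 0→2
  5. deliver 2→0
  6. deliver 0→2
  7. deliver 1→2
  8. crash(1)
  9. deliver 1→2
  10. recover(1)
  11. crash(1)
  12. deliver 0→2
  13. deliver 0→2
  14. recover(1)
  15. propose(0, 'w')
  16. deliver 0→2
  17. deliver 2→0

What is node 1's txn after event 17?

1

1. propose(0,'x'):  <0:coor t1 ->
2. deliver 0→1:  <1:part t1 ->
3. deliver 1→0:  nop
4. deliver 0→2:  <2:part t1 ->
5. deliver 2→0:  <0:coor t1 x>
6. deliver 0→2:  <2:part t1 x>
7. deliver 1→2:  nop
8. crash(1):  <1:✗part t1 ->
9. deliver 1→2:  nop
10. recover(1):  <1:part t1 ->
11. crash(1):  <1:✗part t1 ->
12. deliver 0→2:  nop
13. deliver 0→2:  nop
14. recover(1):  <1:part t1 ->
15. propose(0,'w'):  <0:coor t2 x>
16. deliver 0→2:  <2:part t2 x>
17. deliver 2→0:  nop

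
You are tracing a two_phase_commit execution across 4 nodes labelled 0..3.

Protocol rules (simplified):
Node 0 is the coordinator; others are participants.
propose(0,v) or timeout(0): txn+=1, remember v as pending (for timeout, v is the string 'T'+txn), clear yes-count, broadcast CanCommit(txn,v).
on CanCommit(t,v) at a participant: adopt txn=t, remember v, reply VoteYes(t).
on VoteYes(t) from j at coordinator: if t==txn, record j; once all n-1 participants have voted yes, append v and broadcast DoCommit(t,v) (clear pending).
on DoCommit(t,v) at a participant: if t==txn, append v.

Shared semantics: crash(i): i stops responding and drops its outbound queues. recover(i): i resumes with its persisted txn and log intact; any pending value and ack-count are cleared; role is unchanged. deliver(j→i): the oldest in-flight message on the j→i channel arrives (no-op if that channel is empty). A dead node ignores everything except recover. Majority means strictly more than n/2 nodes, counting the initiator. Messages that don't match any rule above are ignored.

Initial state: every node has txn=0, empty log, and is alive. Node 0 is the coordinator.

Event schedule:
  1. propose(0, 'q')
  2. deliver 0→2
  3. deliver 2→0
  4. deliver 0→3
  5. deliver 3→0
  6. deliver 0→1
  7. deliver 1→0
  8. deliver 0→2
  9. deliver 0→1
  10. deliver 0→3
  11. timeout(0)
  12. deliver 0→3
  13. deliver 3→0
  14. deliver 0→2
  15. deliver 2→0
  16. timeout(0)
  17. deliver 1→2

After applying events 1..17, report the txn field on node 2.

2

[1] propose(0,'q') → N0(coor t1 [-])
[2] deliver 0→2 → N2(part t1 [-])
[3] deliver 2→0 → ∅
[4] deliver 0→3 → N3(part t1 [-])
[5] deliver 3→0 → ∅
[6] deliver 0→1 → N1(part t1 [-])
[7] deliver 1→0 → N0(coor t1 [q])
[8] deliver 0→2 → N2(part t1 [q])
[9] deliver 0→1 → N1(part t1 [q])
[10] deliver 0→3 → N3(part t1 [q])
[11] timeout(0) → N0(coor t2 [q])
[12] deliver 0→3 → N3(part t2 [q])
[13] deliver 3→0 → ∅
[14] deliver 0→2 → N2(part t2 [q])
[15] deliver 2→0 → ∅
[16] timeout(0) → N0(coor t3 [q])
[17] deliver 1→2 → ∅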